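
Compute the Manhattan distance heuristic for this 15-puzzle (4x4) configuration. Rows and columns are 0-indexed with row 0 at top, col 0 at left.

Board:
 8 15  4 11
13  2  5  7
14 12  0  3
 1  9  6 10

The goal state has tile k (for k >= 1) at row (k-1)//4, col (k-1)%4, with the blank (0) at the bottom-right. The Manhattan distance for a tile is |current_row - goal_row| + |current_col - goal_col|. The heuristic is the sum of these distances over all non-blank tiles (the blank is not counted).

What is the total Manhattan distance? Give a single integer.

Tile 8: at (0,0), goal (1,3), distance |0-1|+|0-3| = 4
Tile 15: at (0,1), goal (3,2), distance |0-3|+|1-2| = 4
Tile 4: at (0,2), goal (0,3), distance |0-0|+|2-3| = 1
Tile 11: at (0,3), goal (2,2), distance |0-2|+|3-2| = 3
Tile 13: at (1,0), goal (3,0), distance |1-3|+|0-0| = 2
Tile 2: at (1,1), goal (0,1), distance |1-0|+|1-1| = 1
Tile 5: at (1,2), goal (1,0), distance |1-1|+|2-0| = 2
Tile 7: at (1,3), goal (1,2), distance |1-1|+|3-2| = 1
Tile 14: at (2,0), goal (3,1), distance |2-3|+|0-1| = 2
Tile 12: at (2,1), goal (2,3), distance |2-2|+|1-3| = 2
Tile 3: at (2,3), goal (0,2), distance |2-0|+|3-2| = 3
Tile 1: at (3,0), goal (0,0), distance |3-0|+|0-0| = 3
Tile 9: at (3,1), goal (2,0), distance |3-2|+|1-0| = 2
Tile 6: at (3,2), goal (1,1), distance |3-1|+|2-1| = 3
Tile 10: at (3,3), goal (2,1), distance |3-2|+|3-1| = 3
Sum: 4 + 4 + 1 + 3 + 2 + 1 + 2 + 1 + 2 + 2 + 3 + 3 + 2 + 3 + 3 = 36

Answer: 36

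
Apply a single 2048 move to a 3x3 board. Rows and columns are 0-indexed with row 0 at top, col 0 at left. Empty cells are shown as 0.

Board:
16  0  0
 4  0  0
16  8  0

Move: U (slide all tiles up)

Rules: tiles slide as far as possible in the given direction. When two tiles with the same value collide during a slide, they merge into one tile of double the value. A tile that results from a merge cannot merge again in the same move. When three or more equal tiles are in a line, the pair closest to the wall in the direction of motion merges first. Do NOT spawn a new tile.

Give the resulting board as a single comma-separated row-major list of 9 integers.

Answer: 16, 8, 0, 4, 0, 0, 16, 0, 0

Derivation:
Slide up:
col 0: [16, 4, 16] -> [16, 4, 16]
col 1: [0, 0, 8] -> [8, 0, 0]
col 2: [0, 0, 0] -> [0, 0, 0]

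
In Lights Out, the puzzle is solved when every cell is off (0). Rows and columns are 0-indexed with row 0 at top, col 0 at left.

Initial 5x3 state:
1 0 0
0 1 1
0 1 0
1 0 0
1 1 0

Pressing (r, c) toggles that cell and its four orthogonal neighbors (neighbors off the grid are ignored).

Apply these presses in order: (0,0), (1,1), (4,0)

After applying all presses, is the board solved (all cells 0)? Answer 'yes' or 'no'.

After press 1 at (0,0):
0 1 0
1 1 1
0 1 0
1 0 0
1 1 0

After press 2 at (1,1):
0 0 0
0 0 0
0 0 0
1 0 0
1 1 0

After press 3 at (4,0):
0 0 0
0 0 0
0 0 0
0 0 0
0 0 0

Lights still on: 0

Answer: yes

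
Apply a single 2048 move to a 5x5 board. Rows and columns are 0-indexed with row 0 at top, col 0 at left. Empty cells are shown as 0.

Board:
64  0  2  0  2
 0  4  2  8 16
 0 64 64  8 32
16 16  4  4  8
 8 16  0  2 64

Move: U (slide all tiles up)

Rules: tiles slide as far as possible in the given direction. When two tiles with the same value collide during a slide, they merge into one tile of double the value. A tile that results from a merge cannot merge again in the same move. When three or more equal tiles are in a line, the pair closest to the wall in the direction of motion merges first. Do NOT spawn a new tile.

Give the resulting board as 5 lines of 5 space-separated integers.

Slide up:
col 0: [64, 0, 0, 16, 8] -> [64, 16, 8, 0, 0]
col 1: [0, 4, 64, 16, 16] -> [4, 64, 32, 0, 0]
col 2: [2, 2, 64, 4, 0] -> [4, 64, 4, 0, 0]
col 3: [0, 8, 8, 4, 2] -> [16, 4, 2, 0, 0]
col 4: [2, 16, 32, 8, 64] -> [2, 16, 32, 8, 64]

Answer: 64  4  4 16  2
16 64 64  4 16
 8 32  4  2 32
 0  0  0  0  8
 0  0  0  0 64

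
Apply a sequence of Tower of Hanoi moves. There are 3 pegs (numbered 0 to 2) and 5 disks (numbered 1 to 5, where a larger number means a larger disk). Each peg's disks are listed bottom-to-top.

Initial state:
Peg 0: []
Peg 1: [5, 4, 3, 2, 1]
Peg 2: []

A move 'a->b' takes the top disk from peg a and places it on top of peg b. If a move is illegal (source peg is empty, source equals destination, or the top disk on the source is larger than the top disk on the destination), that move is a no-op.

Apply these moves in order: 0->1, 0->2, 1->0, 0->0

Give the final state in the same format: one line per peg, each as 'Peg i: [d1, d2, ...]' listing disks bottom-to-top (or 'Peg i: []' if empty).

Answer: Peg 0: [1]
Peg 1: [5, 4, 3, 2]
Peg 2: []

Derivation:
After move 1 (0->1):
Peg 0: []
Peg 1: [5, 4, 3, 2, 1]
Peg 2: []

After move 2 (0->2):
Peg 0: []
Peg 1: [5, 4, 3, 2, 1]
Peg 2: []

After move 3 (1->0):
Peg 0: [1]
Peg 1: [5, 4, 3, 2]
Peg 2: []

After move 4 (0->0):
Peg 0: [1]
Peg 1: [5, 4, 3, 2]
Peg 2: []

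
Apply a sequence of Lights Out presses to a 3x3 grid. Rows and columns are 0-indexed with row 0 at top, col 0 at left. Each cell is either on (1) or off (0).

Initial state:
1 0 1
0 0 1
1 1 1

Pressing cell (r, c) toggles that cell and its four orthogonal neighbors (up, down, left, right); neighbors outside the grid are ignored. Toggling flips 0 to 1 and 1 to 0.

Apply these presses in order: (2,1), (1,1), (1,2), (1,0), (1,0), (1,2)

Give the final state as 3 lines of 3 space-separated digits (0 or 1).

After press 1 at (2,1):
1 0 1
0 1 1
0 0 0

After press 2 at (1,1):
1 1 1
1 0 0
0 1 0

After press 3 at (1,2):
1 1 0
1 1 1
0 1 1

After press 4 at (1,0):
0 1 0
0 0 1
1 1 1

After press 5 at (1,0):
1 1 0
1 1 1
0 1 1

After press 6 at (1,2):
1 1 1
1 0 0
0 1 0

Answer: 1 1 1
1 0 0
0 1 0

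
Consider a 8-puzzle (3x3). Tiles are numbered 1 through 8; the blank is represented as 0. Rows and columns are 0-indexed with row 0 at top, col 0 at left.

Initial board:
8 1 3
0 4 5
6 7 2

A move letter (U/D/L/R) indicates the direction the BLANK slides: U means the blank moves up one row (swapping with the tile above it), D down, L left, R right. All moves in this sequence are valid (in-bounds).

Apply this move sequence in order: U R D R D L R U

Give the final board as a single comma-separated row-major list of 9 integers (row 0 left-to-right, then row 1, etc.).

After move 1 (U):
0 1 3
8 4 5
6 7 2

After move 2 (R):
1 0 3
8 4 5
6 7 2

After move 3 (D):
1 4 3
8 0 5
6 7 2

After move 4 (R):
1 4 3
8 5 0
6 7 2

After move 5 (D):
1 4 3
8 5 2
6 7 0

After move 6 (L):
1 4 3
8 5 2
6 0 7

After move 7 (R):
1 4 3
8 5 2
6 7 0

After move 8 (U):
1 4 3
8 5 0
6 7 2

Answer: 1, 4, 3, 8, 5, 0, 6, 7, 2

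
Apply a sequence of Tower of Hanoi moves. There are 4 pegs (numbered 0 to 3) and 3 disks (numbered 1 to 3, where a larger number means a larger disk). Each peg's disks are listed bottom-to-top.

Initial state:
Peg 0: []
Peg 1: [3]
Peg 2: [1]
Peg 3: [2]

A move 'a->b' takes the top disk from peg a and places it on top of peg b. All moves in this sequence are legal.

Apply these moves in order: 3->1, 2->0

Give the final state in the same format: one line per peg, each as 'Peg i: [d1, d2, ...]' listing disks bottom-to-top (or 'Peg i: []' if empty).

After move 1 (3->1):
Peg 0: []
Peg 1: [3, 2]
Peg 2: [1]
Peg 3: []

After move 2 (2->0):
Peg 0: [1]
Peg 1: [3, 2]
Peg 2: []
Peg 3: []

Answer: Peg 0: [1]
Peg 1: [3, 2]
Peg 2: []
Peg 3: []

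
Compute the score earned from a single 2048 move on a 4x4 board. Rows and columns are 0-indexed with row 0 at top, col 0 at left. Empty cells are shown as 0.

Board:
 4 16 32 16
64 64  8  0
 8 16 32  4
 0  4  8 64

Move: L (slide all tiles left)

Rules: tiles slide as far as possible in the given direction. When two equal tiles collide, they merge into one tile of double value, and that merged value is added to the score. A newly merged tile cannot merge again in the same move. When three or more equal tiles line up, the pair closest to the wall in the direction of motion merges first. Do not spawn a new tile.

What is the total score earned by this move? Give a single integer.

Slide left:
row 0: [4, 16, 32, 16] -> [4, 16, 32, 16]  score +0 (running 0)
row 1: [64, 64, 8, 0] -> [128, 8, 0, 0]  score +128 (running 128)
row 2: [8, 16, 32, 4] -> [8, 16, 32, 4]  score +0 (running 128)
row 3: [0, 4, 8, 64] -> [4, 8, 64, 0]  score +0 (running 128)
Board after move:
  4  16  32  16
128   8   0   0
  8  16  32   4
  4   8  64   0

Answer: 128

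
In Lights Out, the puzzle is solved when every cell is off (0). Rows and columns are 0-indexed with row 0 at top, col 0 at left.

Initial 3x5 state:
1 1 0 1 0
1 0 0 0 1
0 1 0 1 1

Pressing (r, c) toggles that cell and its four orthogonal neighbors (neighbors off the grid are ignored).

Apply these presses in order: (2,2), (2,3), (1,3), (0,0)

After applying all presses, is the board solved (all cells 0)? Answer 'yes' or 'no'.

Answer: yes

Derivation:
After press 1 at (2,2):
1 1 0 1 0
1 0 1 0 1
0 0 1 0 1

After press 2 at (2,3):
1 1 0 1 0
1 0 1 1 1
0 0 0 1 0

After press 3 at (1,3):
1 1 0 0 0
1 0 0 0 0
0 0 0 0 0

After press 4 at (0,0):
0 0 0 0 0
0 0 0 0 0
0 0 0 0 0

Lights still on: 0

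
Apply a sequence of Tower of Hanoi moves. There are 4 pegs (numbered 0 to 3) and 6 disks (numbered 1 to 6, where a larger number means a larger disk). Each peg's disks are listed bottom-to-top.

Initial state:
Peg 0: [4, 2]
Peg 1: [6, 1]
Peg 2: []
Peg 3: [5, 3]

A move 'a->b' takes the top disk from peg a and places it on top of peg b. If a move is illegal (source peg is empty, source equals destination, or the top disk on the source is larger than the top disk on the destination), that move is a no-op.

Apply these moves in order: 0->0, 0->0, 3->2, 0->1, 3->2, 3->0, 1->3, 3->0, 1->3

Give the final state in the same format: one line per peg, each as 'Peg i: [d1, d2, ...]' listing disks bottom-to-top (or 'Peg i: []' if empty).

After move 1 (0->0):
Peg 0: [4, 2]
Peg 1: [6, 1]
Peg 2: []
Peg 3: [5, 3]

After move 2 (0->0):
Peg 0: [4, 2]
Peg 1: [6, 1]
Peg 2: []
Peg 3: [5, 3]

After move 3 (3->2):
Peg 0: [4, 2]
Peg 1: [6, 1]
Peg 2: [3]
Peg 3: [5]

After move 4 (0->1):
Peg 0: [4, 2]
Peg 1: [6, 1]
Peg 2: [3]
Peg 3: [5]

After move 5 (3->2):
Peg 0: [4, 2]
Peg 1: [6, 1]
Peg 2: [3]
Peg 3: [5]

After move 6 (3->0):
Peg 0: [4, 2]
Peg 1: [6, 1]
Peg 2: [3]
Peg 3: [5]

After move 7 (1->3):
Peg 0: [4, 2]
Peg 1: [6]
Peg 2: [3]
Peg 3: [5, 1]

After move 8 (3->0):
Peg 0: [4, 2, 1]
Peg 1: [6]
Peg 2: [3]
Peg 3: [5]

After move 9 (1->3):
Peg 0: [4, 2, 1]
Peg 1: [6]
Peg 2: [3]
Peg 3: [5]

Answer: Peg 0: [4, 2, 1]
Peg 1: [6]
Peg 2: [3]
Peg 3: [5]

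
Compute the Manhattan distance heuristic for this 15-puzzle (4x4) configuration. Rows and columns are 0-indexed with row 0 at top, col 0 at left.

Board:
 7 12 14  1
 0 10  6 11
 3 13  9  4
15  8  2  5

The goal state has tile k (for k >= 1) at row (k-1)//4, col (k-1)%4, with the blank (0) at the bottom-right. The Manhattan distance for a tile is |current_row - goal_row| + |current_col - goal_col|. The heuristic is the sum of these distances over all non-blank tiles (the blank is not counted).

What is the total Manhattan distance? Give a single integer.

Answer: 43

Derivation:
Tile 7: (0,0)->(1,2) = 3
Tile 12: (0,1)->(2,3) = 4
Tile 14: (0,2)->(3,1) = 4
Tile 1: (0,3)->(0,0) = 3
Tile 10: (1,1)->(2,1) = 1
Tile 6: (1,2)->(1,1) = 1
Tile 11: (1,3)->(2,2) = 2
Tile 3: (2,0)->(0,2) = 4
Tile 13: (2,1)->(3,0) = 2
Tile 9: (2,2)->(2,0) = 2
Tile 4: (2,3)->(0,3) = 2
Tile 15: (3,0)->(3,2) = 2
Tile 8: (3,1)->(1,3) = 4
Tile 2: (3,2)->(0,1) = 4
Tile 5: (3,3)->(1,0) = 5
Sum: 3 + 4 + 4 + 3 + 1 + 1 + 2 + 4 + 2 + 2 + 2 + 2 + 4 + 4 + 5 = 43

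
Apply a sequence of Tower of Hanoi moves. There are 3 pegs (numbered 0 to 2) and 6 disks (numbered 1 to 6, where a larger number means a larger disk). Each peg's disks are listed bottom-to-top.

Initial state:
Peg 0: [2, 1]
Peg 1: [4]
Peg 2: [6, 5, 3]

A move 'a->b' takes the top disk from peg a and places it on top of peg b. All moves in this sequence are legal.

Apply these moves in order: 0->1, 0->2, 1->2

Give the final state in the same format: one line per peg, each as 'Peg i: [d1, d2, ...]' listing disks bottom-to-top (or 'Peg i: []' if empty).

Answer: Peg 0: []
Peg 1: [4]
Peg 2: [6, 5, 3, 2, 1]

Derivation:
After move 1 (0->1):
Peg 0: [2]
Peg 1: [4, 1]
Peg 2: [6, 5, 3]

After move 2 (0->2):
Peg 0: []
Peg 1: [4, 1]
Peg 2: [6, 5, 3, 2]

After move 3 (1->2):
Peg 0: []
Peg 1: [4]
Peg 2: [6, 5, 3, 2, 1]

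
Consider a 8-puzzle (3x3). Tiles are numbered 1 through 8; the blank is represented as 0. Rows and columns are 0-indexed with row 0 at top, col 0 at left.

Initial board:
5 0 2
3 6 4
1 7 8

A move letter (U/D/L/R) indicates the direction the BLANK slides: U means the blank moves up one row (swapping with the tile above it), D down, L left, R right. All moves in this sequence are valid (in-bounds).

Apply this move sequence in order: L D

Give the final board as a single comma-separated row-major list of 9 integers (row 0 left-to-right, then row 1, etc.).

Answer: 3, 5, 2, 0, 6, 4, 1, 7, 8

Derivation:
After move 1 (L):
0 5 2
3 6 4
1 7 8

After move 2 (D):
3 5 2
0 6 4
1 7 8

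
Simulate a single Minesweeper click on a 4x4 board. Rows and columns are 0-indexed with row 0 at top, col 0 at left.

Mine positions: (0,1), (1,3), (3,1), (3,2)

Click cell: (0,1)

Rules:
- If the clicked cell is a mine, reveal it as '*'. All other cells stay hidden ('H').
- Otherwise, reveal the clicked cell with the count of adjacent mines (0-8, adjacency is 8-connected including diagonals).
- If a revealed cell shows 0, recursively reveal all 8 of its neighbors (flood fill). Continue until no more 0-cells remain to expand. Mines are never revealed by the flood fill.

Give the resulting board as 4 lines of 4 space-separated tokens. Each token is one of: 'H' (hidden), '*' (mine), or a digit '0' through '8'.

H * H H
H H H H
H H H H
H H H H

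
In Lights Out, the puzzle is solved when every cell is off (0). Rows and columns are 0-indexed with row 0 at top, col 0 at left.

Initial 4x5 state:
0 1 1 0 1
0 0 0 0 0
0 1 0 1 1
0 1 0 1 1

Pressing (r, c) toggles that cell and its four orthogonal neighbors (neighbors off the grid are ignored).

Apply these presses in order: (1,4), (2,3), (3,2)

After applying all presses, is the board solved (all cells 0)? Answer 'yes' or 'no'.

Answer: no

Derivation:
After press 1 at (1,4):
0 1 1 0 0
0 0 0 1 1
0 1 0 1 0
0 1 0 1 1

After press 2 at (2,3):
0 1 1 0 0
0 0 0 0 1
0 1 1 0 1
0 1 0 0 1

After press 3 at (3,2):
0 1 1 0 0
0 0 0 0 1
0 1 0 0 1
0 0 1 1 1

Lights still on: 8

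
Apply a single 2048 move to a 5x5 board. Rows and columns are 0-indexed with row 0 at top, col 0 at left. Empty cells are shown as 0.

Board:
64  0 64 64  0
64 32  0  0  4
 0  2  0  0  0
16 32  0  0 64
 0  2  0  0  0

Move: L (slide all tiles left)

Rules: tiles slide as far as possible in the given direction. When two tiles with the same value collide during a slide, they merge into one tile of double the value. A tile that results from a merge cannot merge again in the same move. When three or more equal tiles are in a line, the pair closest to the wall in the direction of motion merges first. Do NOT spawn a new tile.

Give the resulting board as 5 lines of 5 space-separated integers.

Slide left:
row 0: [64, 0, 64, 64, 0] -> [128, 64, 0, 0, 0]
row 1: [64, 32, 0, 0, 4] -> [64, 32, 4, 0, 0]
row 2: [0, 2, 0, 0, 0] -> [2, 0, 0, 0, 0]
row 3: [16, 32, 0, 0, 64] -> [16, 32, 64, 0, 0]
row 4: [0, 2, 0, 0, 0] -> [2, 0, 0, 0, 0]

Answer: 128  64   0   0   0
 64  32   4   0   0
  2   0   0   0   0
 16  32  64   0   0
  2   0   0   0   0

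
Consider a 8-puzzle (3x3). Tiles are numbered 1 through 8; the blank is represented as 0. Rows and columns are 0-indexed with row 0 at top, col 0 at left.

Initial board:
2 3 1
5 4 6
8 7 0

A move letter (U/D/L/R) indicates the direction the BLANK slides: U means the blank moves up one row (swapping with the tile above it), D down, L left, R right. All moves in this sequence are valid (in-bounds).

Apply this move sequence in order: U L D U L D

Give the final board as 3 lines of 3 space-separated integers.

Answer: 2 3 1
8 5 4
0 7 6

Derivation:
After move 1 (U):
2 3 1
5 4 0
8 7 6

After move 2 (L):
2 3 1
5 0 4
8 7 6

After move 3 (D):
2 3 1
5 7 4
8 0 6

After move 4 (U):
2 3 1
5 0 4
8 7 6

After move 5 (L):
2 3 1
0 5 4
8 7 6

After move 6 (D):
2 3 1
8 5 4
0 7 6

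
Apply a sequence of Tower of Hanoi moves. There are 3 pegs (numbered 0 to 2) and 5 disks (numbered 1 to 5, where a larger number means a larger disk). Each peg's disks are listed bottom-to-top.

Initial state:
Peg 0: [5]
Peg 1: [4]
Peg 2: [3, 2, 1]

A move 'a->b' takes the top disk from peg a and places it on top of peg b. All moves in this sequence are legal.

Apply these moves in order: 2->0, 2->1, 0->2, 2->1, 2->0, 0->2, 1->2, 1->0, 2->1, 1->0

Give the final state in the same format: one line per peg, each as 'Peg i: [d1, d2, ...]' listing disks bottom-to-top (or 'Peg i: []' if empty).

Answer: Peg 0: [5, 2, 1]
Peg 1: [4]
Peg 2: [3]

Derivation:
After move 1 (2->0):
Peg 0: [5, 1]
Peg 1: [4]
Peg 2: [3, 2]

After move 2 (2->1):
Peg 0: [5, 1]
Peg 1: [4, 2]
Peg 2: [3]

After move 3 (0->2):
Peg 0: [5]
Peg 1: [4, 2]
Peg 2: [3, 1]

After move 4 (2->1):
Peg 0: [5]
Peg 1: [4, 2, 1]
Peg 2: [3]

After move 5 (2->0):
Peg 0: [5, 3]
Peg 1: [4, 2, 1]
Peg 2: []

After move 6 (0->2):
Peg 0: [5]
Peg 1: [4, 2, 1]
Peg 2: [3]

After move 7 (1->2):
Peg 0: [5]
Peg 1: [4, 2]
Peg 2: [3, 1]

After move 8 (1->0):
Peg 0: [5, 2]
Peg 1: [4]
Peg 2: [3, 1]

After move 9 (2->1):
Peg 0: [5, 2]
Peg 1: [4, 1]
Peg 2: [3]

After move 10 (1->0):
Peg 0: [5, 2, 1]
Peg 1: [4]
Peg 2: [3]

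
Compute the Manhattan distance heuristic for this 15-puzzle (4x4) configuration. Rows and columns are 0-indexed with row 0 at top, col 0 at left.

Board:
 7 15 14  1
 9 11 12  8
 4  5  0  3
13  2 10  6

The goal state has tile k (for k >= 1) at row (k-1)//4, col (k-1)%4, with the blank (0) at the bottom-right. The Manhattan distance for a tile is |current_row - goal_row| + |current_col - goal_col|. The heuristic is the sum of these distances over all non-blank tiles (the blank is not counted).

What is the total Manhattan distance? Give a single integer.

Answer: 38

Derivation:
Tile 7: at (0,0), goal (1,2), distance |0-1|+|0-2| = 3
Tile 15: at (0,1), goal (3,2), distance |0-3|+|1-2| = 4
Tile 14: at (0,2), goal (3,1), distance |0-3|+|2-1| = 4
Tile 1: at (0,3), goal (0,0), distance |0-0|+|3-0| = 3
Tile 9: at (1,0), goal (2,0), distance |1-2|+|0-0| = 1
Tile 11: at (1,1), goal (2,2), distance |1-2|+|1-2| = 2
Tile 12: at (1,2), goal (2,3), distance |1-2|+|2-3| = 2
Tile 8: at (1,3), goal (1,3), distance |1-1|+|3-3| = 0
Tile 4: at (2,0), goal (0,3), distance |2-0|+|0-3| = 5
Tile 5: at (2,1), goal (1,0), distance |2-1|+|1-0| = 2
Tile 3: at (2,3), goal (0,2), distance |2-0|+|3-2| = 3
Tile 13: at (3,0), goal (3,0), distance |3-3|+|0-0| = 0
Tile 2: at (3,1), goal (0,1), distance |3-0|+|1-1| = 3
Tile 10: at (3,2), goal (2,1), distance |3-2|+|2-1| = 2
Tile 6: at (3,3), goal (1,1), distance |3-1|+|3-1| = 4
Sum: 3 + 4 + 4 + 3 + 1 + 2 + 2 + 0 + 5 + 2 + 3 + 0 + 3 + 2 + 4 = 38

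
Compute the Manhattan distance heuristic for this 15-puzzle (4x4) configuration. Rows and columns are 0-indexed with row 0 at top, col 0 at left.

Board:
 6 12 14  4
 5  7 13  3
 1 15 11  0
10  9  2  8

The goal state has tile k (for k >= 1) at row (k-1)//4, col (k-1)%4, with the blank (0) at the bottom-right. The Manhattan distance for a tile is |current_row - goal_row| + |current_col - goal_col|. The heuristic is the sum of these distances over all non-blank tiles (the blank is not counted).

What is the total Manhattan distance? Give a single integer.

Tile 6: (0,0)->(1,1) = 2
Tile 12: (0,1)->(2,3) = 4
Tile 14: (0,2)->(3,1) = 4
Tile 4: (0,3)->(0,3) = 0
Tile 5: (1,0)->(1,0) = 0
Tile 7: (1,1)->(1,2) = 1
Tile 13: (1,2)->(3,0) = 4
Tile 3: (1,3)->(0,2) = 2
Tile 1: (2,0)->(0,0) = 2
Tile 15: (2,1)->(3,2) = 2
Tile 11: (2,2)->(2,2) = 0
Tile 10: (3,0)->(2,1) = 2
Tile 9: (3,1)->(2,0) = 2
Tile 2: (3,2)->(0,1) = 4
Tile 8: (3,3)->(1,3) = 2
Sum: 2 + 4 + 4 + 0 + 0 + 1 + 4 + 2 + 2 + 2 + 0 + 2 + 2 + 4 + 2 = 31

Answer: 31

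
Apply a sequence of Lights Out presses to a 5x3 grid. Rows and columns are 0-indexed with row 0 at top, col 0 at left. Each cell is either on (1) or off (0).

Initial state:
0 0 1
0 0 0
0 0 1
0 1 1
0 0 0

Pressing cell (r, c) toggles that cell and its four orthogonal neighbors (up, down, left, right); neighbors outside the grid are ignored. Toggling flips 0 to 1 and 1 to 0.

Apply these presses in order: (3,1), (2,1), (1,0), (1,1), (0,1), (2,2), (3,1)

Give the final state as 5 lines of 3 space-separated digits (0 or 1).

Answer: 0 0 0
0 0 0
0 1 1
0 0 0
0 0 0

Derivation:
After press 1 at (3,1):
0 0 1
0 0 0
0 1 1
1 0 0
0 1 0

After press 2 at (2,1):
0 0 1
0 1 0
1 0 0
1 1 0
0 1 0

After press 3 at (1,0):
1 0 1
1 0 0
0 0 0
1 1 0
0 1 0

After press 4 at (1,1):
1 1 1
0 1 1
0 1 0
1 1 0
0 1 0

After press 5 at (0,1):
0 0 0
0 0 1
0 1 0
1 1 0
0 1 0

After press 6 at (2,2):
0 0 0
0 0 0
0 0 1
1 1 1
0 1 0

After press 7 at (3,1):
0 0 0
0 0 0
0 1 1
0 0 0
0 0 0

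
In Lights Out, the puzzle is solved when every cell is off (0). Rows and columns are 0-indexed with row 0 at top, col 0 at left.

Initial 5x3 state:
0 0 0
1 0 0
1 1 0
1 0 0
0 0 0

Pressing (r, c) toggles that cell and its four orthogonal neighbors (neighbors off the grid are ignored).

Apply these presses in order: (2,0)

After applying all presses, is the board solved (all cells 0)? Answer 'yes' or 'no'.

Answer: yes

Derivation:
After press 1 at (2,0):
0 0 0
0 0 0
0 0 0
0 0 0
0 0 0

Lights still on: 0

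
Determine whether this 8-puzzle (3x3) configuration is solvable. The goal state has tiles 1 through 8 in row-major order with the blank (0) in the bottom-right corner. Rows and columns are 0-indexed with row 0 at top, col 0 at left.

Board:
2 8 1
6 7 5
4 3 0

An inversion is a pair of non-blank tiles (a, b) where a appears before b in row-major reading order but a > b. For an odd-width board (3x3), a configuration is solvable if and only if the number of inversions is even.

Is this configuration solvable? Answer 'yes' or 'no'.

Answer: yes

Derivation:
Inversions (pairs i<j in row-major order where tile[i] > tile[j] > 0): 16
16 is even, so the puzzle is solvable.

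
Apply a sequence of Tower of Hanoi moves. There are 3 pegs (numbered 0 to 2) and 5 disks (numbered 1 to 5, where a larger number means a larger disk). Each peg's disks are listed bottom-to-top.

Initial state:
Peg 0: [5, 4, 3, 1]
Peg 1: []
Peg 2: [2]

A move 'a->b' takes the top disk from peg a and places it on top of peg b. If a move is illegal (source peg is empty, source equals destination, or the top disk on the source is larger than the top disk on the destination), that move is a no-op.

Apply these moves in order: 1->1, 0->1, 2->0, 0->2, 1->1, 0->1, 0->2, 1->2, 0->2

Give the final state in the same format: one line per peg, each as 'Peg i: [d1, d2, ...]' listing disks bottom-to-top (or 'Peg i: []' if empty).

After move 1 (1->1):
Peg 0: [5, 4, 3, 1]
Peg 1: []
Peg 2: [2]

After move 2 (0->1):
Peg 0: [5, 4, 3]
Peg 1: [1]
Peg 2: [2]

After move 3 (2->0):
Peg 0: [5, 4, 3, 2]
Peg 1: [1]
Peg 2: []

After move 4 (0->2):
Peg 0: [5, 4, 3]
Peg 1: [1]
Peg 2: [2]

After move 5 (1->1):
Peg 0: [5, 4, 3]
Peg 1: [1]
Peg 2: [2]

After move 6 (0->1):
Peg 0: [5, 4, 3]
Peg 1: [1]
Peg 2: [2]

After move 7 (0->2):
Peg 0: [5, 4, 3]
Peg 1: [1]
Peg 2: [2]

After move 8 (1->2):
Peg 0: [5, 4, 3]
Peg 1: []
Peg 2: [2, 1]

After move 9 (0->2):
Peg 0: [5, 4, 3]
Peg 1: []
Peg 2: [2, 1]

Answer: Peg 0: [5, 4, 3]
Peg 1: []
Peg 2: [2, 1]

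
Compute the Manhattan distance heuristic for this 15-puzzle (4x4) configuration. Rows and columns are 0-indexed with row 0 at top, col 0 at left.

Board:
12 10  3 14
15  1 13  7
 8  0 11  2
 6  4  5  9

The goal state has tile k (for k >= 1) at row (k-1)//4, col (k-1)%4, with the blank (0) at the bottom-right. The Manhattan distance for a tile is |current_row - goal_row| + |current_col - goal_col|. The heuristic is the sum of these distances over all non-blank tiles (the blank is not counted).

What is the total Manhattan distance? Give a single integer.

Tile 12: (0,0)->(2,3) = 5
Tile 10: (0,1)->(2,1) = 2
Tile 3: (0,2)->(0,2) = 0
Tile 14: (0,3)->(3,1) = 5
Tile 15: (1,0)->(3,2) = 4
Tile 1: (1,1)->(0,0) = 2
Tile 13: (1,2)->(3,0) = 4
Tile 7: (1,3)->(1,2) = 1
Tile 8: (2,0)->(1,3) = 4
Tile 11: (2,2)->(2,2) = 0
Tile 2: (2,3)->(0,1) = 4
Tile 6: (3,0)->(1,1) = 3
Tile 4: (3,1)->(0,3) = 5
Tile 5: (3,2)->(1,0) = 4
Tile 9: (3,3)->(2,0) = 4
Sum: 5 + 2 + 0 + 5 + 4 + 2 + 4 + 1 + 4 + 0 + 4 + 3 + 5 + 4 + 4 = 47

Answer: 47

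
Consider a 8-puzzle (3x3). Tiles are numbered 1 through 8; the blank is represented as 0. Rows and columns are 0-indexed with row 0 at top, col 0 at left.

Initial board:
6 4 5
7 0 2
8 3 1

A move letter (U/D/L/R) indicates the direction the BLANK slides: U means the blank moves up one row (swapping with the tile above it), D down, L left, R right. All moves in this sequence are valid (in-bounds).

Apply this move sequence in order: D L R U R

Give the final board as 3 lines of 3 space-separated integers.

Answer: 6 4 5
7 2 0
8 3 1

Derivation:
After move 1 (D):
6 4 5
7 3 2
8 0 1

After move 2 (L):
6 4 5
7 3 2
0 8 1

After move 3 (R):
6 4 5
7 3 2
8 0 1

After move 4 (U):
6 4 5
7 0 2
8 3 1

After move 5 (R):
6 4 5
7 2 0
8 3 1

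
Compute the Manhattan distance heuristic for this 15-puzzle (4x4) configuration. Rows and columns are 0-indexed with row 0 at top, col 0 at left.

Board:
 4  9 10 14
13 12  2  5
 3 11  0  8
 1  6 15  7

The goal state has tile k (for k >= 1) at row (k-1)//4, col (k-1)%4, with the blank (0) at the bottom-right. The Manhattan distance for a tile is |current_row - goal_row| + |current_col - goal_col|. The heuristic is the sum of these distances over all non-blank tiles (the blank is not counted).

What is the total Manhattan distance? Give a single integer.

Tile 4: (0,0)->(0,3) = 3
Tile 9: (0,1)->(2,0) = 3
Tile 10: (0,2)->(2,1) = 3
Tile 14: (0,3)->(3,1) = 5
Tile 13: (1,0)->(3,0) = 2
Tile 12: (1,1)->(2,3) = 3
Tile 2: (1,2)->(0,1) = 2
Tile 5: (1,3)->(1,0) = 3
Tile 3: (2,0)->(0,2) = 4
Tile 11: (2,1)->(2,2) = 1
Tile 8: (2,3)->(1,3) = 1
Tile 1: (3,0)->(0,0) = 3
Tile 6: (3,1)->(1,1) = 2
Tile 15: (3,2)->(3,2) = 0
Tile 7: (3,3)->(1,2) = 3
Sum: 3 + 3 + 3 + 5 + 2 + 3 + 2 + 3 + 4 + 1 + 1 + 3 + 2 + 0 + 3 = 38

Answer: 38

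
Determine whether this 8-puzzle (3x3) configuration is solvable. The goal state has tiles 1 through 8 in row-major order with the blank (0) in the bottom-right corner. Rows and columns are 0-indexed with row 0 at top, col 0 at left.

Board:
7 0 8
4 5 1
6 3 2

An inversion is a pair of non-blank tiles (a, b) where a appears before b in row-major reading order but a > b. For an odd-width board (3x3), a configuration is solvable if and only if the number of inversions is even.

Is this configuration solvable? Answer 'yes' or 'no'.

Inversions (pairs i<j in row-major order where tile[i] > tile[j] > 0): 21
21 is odd, so the puzzle is not solvable.

Answer: no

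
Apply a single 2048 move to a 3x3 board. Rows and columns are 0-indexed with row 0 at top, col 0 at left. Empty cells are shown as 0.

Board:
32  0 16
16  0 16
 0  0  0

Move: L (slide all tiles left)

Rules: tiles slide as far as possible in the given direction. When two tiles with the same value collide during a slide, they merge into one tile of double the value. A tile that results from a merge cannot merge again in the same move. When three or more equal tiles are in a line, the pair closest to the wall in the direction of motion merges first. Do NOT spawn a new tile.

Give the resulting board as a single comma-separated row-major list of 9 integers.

Slide left:
row 0: [32, 0, 16] -> [32, 16, 0]
row 1: [16, 0, 16] -> [32, 0, 0]
row 2: [0, 0, 0] -> [0, 0, 0]

Answer: 32, 16, 0, 32, 0, 0, 0, 0, 0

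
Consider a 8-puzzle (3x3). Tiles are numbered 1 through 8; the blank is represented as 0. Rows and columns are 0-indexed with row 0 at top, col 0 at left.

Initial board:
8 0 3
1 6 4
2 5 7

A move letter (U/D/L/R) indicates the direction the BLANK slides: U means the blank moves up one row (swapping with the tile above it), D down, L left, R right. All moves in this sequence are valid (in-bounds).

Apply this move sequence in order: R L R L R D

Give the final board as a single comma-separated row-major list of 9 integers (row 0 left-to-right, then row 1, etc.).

Answer: 8, 3, 4, 1, 6, 0, 2, 5, 7

Derivation:
After move 1 (R):
8 3 0
1 6 4
2 5 7

After move 2 (L):
8 0 3
1 6 4
2 5 7

After move 3 (R):
8 3 0
1 6 4
2 5 7

After move 4 (L):
8 0 3
1 6 4
2 5 7

After move 5 (R):
8 3 0
1 6 4
2 5 7

After move 6 (D):
8 3 4
1 6 0
2 5 7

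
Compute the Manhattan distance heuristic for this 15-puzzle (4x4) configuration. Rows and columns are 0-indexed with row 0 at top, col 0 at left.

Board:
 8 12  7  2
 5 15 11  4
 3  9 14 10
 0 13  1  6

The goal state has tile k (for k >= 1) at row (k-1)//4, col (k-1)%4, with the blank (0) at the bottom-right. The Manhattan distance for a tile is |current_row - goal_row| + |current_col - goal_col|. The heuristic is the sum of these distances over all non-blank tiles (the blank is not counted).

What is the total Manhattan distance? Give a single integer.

Answer: 35

Derivation:
Tile 8: at (0,0), goal (1,3), distance |0-1|+|0-3| = 4
Tile 12: at (0,1), goal (2,3), distance |0-2|+|1-3| = 4
Tile 7: at (0,2), goal (1,2), distance |0-1|+|2-2| = 1
Tile 2: at (0,3), goal (0,1), distance |0-0|+|3-1| = 2
Tile 5: at (1,0), goal (1,0), distance |1-1|+|0-0| = 0
Tile 15: at (1,1), goal (3,2), distance |1-3|+|1-2| = 3
Tile 11: at (1,2), goal (2,2), distance |1-2|+|2-2| = 1
Tile 4: at (1,3), goal (0,3), distance |1-0|+|3-3| = 1
Tile 3: at (2,0), goal (0,2), distance |2-0|+|0-2| = 4
Tile 9: at (2,1), goal (2,0), distance |2-2|+|1-0| = 1
Tile 14: at (2,2), goal (3,1), distance |2-3|+|2-1| = 2
Tile 10: at (2,3), goal (2,1), distance |2-2|+|3-1| = 2
Tile 13: at (3,1), goal (3,0), distance |3-3|+|1-0| = 1
Tile 1: at (3,2), goal (0,0), distance |3-0|+|2-0| = 5
Tile 6: at (3,3), goal (1,1), distance |3-1|+|3-1| = 4
Sum: 4 + 4 + 1 + 2 + 0 + 3 + 1 + 1 + 4 + 1 + 2 + 2 + 1 + 5 + 4 = 35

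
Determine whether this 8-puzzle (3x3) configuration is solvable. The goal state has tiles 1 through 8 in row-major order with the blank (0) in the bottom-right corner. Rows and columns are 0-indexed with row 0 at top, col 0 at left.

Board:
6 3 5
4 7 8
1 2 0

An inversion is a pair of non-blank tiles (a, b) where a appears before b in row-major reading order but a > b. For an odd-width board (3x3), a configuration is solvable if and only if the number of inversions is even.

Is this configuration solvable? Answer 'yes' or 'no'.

Inversions (pairs i<j in row-major order where tile[i] > tile[j] > 0): 16
16 is even, so the puzzle is solvable.

Answer: yes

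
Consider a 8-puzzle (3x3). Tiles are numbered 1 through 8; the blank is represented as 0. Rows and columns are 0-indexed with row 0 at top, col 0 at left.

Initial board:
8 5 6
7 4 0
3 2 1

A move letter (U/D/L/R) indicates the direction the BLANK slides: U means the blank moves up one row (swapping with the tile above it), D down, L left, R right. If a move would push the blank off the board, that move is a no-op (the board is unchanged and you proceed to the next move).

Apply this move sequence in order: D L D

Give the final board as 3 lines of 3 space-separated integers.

After move 1 (D):
8 5 6
7 4 1
3 2 0

After move 2 (L):
8 5 6
7 4 1
3 0 2

After move 3 (D):
8 5 6
7 4 1
3 0 2

Answer: 8 5 6
7 4 1
3 0 2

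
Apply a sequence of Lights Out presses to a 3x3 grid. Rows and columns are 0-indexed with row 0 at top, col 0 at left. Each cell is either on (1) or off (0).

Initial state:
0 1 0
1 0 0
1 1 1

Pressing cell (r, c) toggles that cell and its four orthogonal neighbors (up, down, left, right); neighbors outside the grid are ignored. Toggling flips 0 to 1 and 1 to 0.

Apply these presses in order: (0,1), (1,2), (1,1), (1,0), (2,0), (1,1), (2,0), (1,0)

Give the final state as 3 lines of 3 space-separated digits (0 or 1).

After press 1 at (0,1):
1 0 1
1 1 0
1 1 1

After press 2 at (1,2):
1 0 0
1 0 1
1 1 0

After press 3 at (1,1):
1 1 0
0 1 0
1 0 0

After press 4 at (1,0):
0 1 0
1 0 0
0 0 0

After press 5 at (2,0):
0 1 0
0 0 0
1 1 0

After press 6 at (1,1):
0 0 0
1 1 1
1 0 0

After press 7 at (2,0):
0 0 0
0 1 1
0 1 0

After press 8 at (1,0):
1 0 0
1 0 1
1 1 0

Answer: 1 0 0
1 0 1
1 1 0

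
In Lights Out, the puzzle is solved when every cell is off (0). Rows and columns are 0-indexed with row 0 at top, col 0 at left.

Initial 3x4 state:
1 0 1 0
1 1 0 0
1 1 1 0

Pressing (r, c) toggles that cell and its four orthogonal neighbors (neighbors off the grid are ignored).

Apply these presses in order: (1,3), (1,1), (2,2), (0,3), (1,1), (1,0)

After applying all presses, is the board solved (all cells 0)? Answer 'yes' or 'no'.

Answer: yes

Derivation:
After press 1 at (1,3):
1 0 1 1
1 1 1 1
1 1 1 1

After press 2 at (1,1):
1 1 1 1
0 0 0 1
1 0 1 1

After press 3 at (2,2):
1 1 1 1
0 0 1 1
1 1 0 0

After press 4 at (0,3):
1 1 0 0
0 0 1 0
1 1 0 0

After press 5 at (1,1):
1 0 0 0
1 1 0 0
1 0 0 0

After press 6 at (1,0):
0 0 0 0
0 0 0 0
0 0 0 0

Lights still on: 0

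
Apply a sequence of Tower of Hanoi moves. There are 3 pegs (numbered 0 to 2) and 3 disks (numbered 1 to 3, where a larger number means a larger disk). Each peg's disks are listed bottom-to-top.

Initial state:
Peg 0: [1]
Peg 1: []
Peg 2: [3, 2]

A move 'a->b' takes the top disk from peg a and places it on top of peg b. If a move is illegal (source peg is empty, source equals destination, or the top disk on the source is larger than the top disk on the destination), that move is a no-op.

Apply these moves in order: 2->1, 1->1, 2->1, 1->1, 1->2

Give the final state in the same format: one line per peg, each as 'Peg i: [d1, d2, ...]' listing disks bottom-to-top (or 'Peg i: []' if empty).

After move 1 (2->1):
Peg 0: [1]
Peg 1: [2]
Peg 2: [3]

After move 2 (1->1):
Peg 0: [1]
Peg 1: [2]
Peg 2: [3]

After move 3 (2->1):
Peg 0: [1]
Peg 1: [2]
Peg 2: [3]

After move 4 (1->1):
Peg 0: [1]
Peg 1: [2]
Peg 2: [3]

After move 5 (1->2):
Peg 0: [1]
Peg 1: []
Peg 2: [3, 2]

Answer: Peg 0: [1]
Peg 1: []
Peg 2: [3, 2]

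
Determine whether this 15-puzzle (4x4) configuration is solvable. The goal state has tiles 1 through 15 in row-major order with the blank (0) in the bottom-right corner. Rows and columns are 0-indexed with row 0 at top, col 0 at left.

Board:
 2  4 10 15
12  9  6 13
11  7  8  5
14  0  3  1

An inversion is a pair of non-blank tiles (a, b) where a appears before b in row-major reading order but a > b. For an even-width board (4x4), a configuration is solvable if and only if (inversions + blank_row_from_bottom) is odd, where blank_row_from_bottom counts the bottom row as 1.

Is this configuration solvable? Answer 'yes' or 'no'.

Answer: yes

Derivation:
Inversions: 60
Blank is in row 3 (0-indexed from top), which is row 1 counting from the bottom (bottom = 1).
60 + 1 = 61, which is odd, so the puzzle is solvable.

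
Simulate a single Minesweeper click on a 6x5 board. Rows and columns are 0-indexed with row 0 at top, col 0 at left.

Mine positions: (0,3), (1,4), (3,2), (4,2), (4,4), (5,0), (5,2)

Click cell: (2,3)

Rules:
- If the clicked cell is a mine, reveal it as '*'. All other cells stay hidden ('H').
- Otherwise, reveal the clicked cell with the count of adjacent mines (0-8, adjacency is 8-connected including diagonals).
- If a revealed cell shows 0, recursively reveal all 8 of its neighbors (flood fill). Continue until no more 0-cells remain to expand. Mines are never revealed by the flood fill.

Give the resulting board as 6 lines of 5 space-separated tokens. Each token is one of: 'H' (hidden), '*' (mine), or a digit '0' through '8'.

H H H H H
H H H H H
H H H 2 H
H H H H H
H H H H H
H H H H H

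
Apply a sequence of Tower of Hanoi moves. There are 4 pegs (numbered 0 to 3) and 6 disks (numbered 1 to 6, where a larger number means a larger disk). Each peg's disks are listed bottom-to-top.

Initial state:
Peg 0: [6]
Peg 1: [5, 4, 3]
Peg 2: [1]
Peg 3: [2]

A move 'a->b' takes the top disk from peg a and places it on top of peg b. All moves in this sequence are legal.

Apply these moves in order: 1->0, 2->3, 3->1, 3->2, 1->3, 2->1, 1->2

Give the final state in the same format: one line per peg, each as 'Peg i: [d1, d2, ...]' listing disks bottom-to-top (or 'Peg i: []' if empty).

After move 1 (1->0):
Peg 0: [6, 3]
Peg 1: [5, 4]
Peg 2: [1]
Peg 3: [2]

After move 2 (2->3):
Peg 0: [6, 3]
Peg 1: [5, 4]
Peg 2: []
Peg 3: [2, 1]

After move 3 (3->1):
Peg 0: [6, 3]
Peg 1: [5, 4, 1]
Peg 2: []
Peg 3: [2]

After move 4 (3->2):
Peg 0: [6, 3]
Peg 1: [5, 4, 1]
Peg 2: [2]
Peg 3: []

After move 5 (1->3):
Peg 0: [6, 3]
Peg 1: [5, 4]
Peg 2: [2]
Peg 3: [1]

After move 6 (2->1):
Peg 0: [6, 3]
Peg 1: [5, 4, 2]
Peg 2: []
Peg 3: [1]

After move 7 (1->2):
Peg 0: [6, 3]
Peg 1: [5, 4]
Peg 2: [2]
Peg 3: [1]

Answer: Peg 0: [6, 3]
Peg 1: [5, 4]
Peg 2: [2]
Peg 3: [1]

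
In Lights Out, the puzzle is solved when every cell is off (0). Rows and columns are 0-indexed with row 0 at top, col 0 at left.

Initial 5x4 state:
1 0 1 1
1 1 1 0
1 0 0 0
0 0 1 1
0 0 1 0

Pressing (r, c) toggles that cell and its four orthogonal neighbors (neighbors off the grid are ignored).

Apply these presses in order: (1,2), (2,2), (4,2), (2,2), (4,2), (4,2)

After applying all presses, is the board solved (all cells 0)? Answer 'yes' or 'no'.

After press 1 at (1,2):
1 0 0 1
1 0 0 1
1 0 1 0
0 0 1 1
0 0 1 0

After press 2 at (2,2):
1 0 0 1
1 0 1 1
1 1 0 1
0 0 0 1
0 0 1 0

After press 3 at (4,2):
1 0 0 1
1 0 1 1
1 1 0 1
0 0 1 1
0 1 0 1

After press 4 at (2,2):
1 0 0 1
1 0 0 1
1 0 1 0
0 0 0 1
0 1 0 1

After press 5 at (4,2):
1 0 0 1
1 0 0 1
1 0 1 0
0 0 1 1
0 0 1 0

After press 6 at (4,2):
1 0 0 1
1 0 0 1
1 0 1 0
0 0 0 1
0 1 0 1

Lights still on: 9

Answer: no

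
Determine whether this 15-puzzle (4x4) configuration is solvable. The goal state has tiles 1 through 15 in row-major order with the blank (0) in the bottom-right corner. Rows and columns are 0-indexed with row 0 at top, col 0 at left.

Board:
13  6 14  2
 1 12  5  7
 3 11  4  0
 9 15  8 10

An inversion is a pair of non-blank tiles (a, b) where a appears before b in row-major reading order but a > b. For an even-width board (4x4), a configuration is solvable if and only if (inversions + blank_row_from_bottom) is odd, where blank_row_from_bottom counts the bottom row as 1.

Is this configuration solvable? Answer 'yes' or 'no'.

Answer: no

Derivation:
Inversions: 48
Blank is in row 2 (0-indexed from top), which is row 2 counting from the bottom (bottom = 1).
48 + 2 = 50, which is even, so the puzzle is not solvable.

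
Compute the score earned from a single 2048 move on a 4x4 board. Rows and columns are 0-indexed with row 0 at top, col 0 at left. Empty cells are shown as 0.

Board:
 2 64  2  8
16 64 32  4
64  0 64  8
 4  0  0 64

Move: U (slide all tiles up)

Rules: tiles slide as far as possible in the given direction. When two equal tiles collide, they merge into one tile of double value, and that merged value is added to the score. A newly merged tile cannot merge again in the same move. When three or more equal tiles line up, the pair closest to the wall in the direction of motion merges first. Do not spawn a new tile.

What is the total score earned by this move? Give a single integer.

Slide up:
col 0: [2, 16, 64, 4] -> [2, 16, 64, 4]  score +0 (running 0)
col 1: [64, 64, 0, 0] -> [128, 0, 0, 0]  score +128 (running 128)
col 2: [2, 32, 64, 0] -> [2, 32, 64, 0]  score +0 (running 128)
col 3: [8, 4, 8, 64] -> [8, 4, 8, 64]  score +0 (running 128)
Board after move:
  2 128   2   8
 16   0  32   4
 64   0  64   8
  4   0   0  64

Answer: 128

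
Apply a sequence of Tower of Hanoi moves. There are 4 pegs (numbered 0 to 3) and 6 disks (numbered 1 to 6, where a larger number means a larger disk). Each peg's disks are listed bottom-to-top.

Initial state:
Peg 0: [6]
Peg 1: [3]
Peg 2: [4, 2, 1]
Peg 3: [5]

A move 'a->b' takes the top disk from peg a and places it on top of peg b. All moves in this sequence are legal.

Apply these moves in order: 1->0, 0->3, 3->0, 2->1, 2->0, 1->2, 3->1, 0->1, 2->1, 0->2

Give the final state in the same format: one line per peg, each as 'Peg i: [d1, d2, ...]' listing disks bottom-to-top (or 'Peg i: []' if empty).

Answer: Peg 0: [6]
Peg 1: [5, 2, 1]
Peg 2: [4, 3]
Peg 3: []

Derivation:
After move 1 (1->0):
Peg 0: [6, 3]
Peg 1: []
Peg 2: [4, 2, 1]
Peg 3: [5]

After move 2 (0->3):
Peg 0: [6]
Peg 1: []
Peg 2: [4, 2, 1]
Peg 3: [5, 3]

After move 3 (3->0):
Peg 0: [6, 3]
Peg 1: []
Peg 2: [4, 2, 1]
Peg 3: [5]

After move 4 (2->1):
Peg 0: [6, 3]
Peg 1: [1]
Peg 2: [4, 2]
Peg 3: [5]

After move 5 (2->0):
Peg 0: [6, 3, 2]
Peg 1: [1]
Peg 2: [4]
Peg 3: [5]

After move 6 (1->2):
Peg 0: [6, 3, 2]
Peg 1: []
Peg 2: [4, 1]
Peg 3: [5]

After move 7 (3->1):
Peg 0: [6, 3, 2]
Peg 1: [5]
Peg 2: [4, 1]
Peg 3: []

After move 8 (0->1):
Peg 0: [6, 3]
Peg 1: [5, 2]
Peg 2: [4, 1]
Peg 3: []

After move 9 (2->1):
Peg 0: [6, 3]
Peg 1: [5, 2, 1]
Peg 2: [4]
Peg 3: []

After move 10 (0->2):
Peg 0: [6]
Peg 1: [5, 2, 1]
Peg 2: [4, 3]
Peg 3: []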